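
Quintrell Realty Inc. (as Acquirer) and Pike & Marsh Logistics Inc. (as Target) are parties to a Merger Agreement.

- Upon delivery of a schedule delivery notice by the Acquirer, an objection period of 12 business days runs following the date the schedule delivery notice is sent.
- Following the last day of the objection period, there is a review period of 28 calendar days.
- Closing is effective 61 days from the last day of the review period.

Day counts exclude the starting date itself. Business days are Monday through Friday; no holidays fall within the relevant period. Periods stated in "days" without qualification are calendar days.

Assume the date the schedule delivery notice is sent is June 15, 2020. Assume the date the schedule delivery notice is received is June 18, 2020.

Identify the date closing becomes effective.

September 28, 2020

The last day of the objection period: 12 business days after Monday, June 15, 2020, skipping weekends — Jun 16, Jun 17, Jun 18, Jun 19, …, Jun 29, Jun 30, Jul 1 — lands on Wednesday, July 1, 2020.
The last day of the review period: 28 calendar days after July 1, 2020 is July 29, 2020.
Adding 61 calendar days to July 29, 2020 gives September 28, 2020, which is the date closing becomes effective.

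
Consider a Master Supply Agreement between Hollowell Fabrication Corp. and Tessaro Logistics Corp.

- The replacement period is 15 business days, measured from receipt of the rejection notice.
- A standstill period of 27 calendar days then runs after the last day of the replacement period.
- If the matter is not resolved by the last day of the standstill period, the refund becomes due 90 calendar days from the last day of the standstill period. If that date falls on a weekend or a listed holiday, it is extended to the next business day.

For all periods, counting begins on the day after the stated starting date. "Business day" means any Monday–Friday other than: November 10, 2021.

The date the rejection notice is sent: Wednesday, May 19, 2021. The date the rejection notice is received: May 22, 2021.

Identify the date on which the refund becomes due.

The last day of the replacement period: counting 15 business days from Saturday, May 22, 2021 (May 24, May 25, May 26, May 27, …, Jun 9, Jun 10, Jun 11, skipping weekends) reaches Friday, June 11, 2021.
The last day of the standstill period: June 11, 2021 + 27 days = July 8, 2021.
The date on which the refund becomes due: July 8, 2021 + 90 days = October 6, 2021. October 6, 2021 is a Wednesday and is not a listed holiday, so no roll-forward applies.

October 6, 2021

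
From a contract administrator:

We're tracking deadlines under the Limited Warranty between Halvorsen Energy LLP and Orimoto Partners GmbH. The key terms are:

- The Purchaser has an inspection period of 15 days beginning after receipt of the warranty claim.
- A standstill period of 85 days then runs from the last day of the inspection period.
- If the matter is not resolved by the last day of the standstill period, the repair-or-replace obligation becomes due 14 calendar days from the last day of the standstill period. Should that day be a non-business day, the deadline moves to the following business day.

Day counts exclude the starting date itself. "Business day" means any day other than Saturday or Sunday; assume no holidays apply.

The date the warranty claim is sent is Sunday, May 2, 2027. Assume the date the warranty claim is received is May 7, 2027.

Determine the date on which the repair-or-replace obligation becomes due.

The last day of the inspection period: 15 calendar days after May 7, 2027 is May 22, 2027.
The last day of the standstill period: May 22, 2027 + 85 days = August 15, 2027.
Adding 14 calendar days to August 15, 2027 gives August 29, 2027, which is the date on which the repair-or-replace obligation becomes due. That falls on a Sunday, so it rolls to the next business day, Monday, August 30, 2027.

August 30, 2027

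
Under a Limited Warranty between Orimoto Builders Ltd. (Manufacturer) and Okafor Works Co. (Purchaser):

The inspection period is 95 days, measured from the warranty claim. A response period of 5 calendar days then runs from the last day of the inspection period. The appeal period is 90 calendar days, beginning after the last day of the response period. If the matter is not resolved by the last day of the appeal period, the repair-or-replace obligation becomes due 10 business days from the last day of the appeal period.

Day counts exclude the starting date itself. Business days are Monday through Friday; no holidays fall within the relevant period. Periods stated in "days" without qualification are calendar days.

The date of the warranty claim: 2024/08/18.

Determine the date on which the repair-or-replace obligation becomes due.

2025/03/10

The last day of the inspection period: 95 calendar days after 2024/08/18 is 2024/11/21.
The last day of the response period: 2024/11/21 + 5 days = 2024/11/26.
The last day of the appeal period: 2024/11/26 + 90 days = 2025/02/24.
The date on which the repair-or-replace obligation becomes due: 10 business days after Monday, 2025/02/24, skipping weekends — Feb 25, Feb 26, Feb 27, Feb 28, Mar 3, Mar 4, Mar 5, Mar 6, Mar 7, Mar 10 — lands on Monday, 2025/03/10.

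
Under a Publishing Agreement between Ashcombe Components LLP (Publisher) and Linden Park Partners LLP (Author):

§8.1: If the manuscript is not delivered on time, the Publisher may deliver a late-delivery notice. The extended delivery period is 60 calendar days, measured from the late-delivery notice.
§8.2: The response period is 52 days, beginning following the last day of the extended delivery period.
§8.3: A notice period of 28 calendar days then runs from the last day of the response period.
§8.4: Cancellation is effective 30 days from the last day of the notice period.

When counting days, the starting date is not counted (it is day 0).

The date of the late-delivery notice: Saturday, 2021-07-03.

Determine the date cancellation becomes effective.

The last day of the extended delivery period: 60 calendar days after 2021-07-03 is 2021-09-01.
The last day of the response period: 2021-09-01 + 52 days = 2021-10-23.
The last day of the notice period: 28 calendar days after 2021-10-23 is 2021-11-20.
Adding 30 calendar days to 2021-11-20 gives 2021-12-20, which is the date cancellation becomes effective.

2021-12-20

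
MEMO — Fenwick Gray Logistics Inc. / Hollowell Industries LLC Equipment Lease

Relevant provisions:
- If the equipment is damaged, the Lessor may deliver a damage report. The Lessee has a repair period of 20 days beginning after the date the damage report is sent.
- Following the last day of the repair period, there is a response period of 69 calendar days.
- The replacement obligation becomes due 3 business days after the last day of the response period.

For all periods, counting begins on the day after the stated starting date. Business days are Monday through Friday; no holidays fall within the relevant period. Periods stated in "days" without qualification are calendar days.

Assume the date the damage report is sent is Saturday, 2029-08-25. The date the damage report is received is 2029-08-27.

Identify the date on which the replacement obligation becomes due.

The last day of the repair period: 20 calendar days after 2029-08-25 is 2029-09-14.
The last day of the response period: 2029-09-14 + 69 days = 2029-11-22.
The date on which the replacement obligation becomes due: counting 3 business days from Thursday, 2029-11-22 (Nov 23, Nov 26, Nov 27, skipping weekends) reaches Tuesday, 2029-11-27.

2029-11-27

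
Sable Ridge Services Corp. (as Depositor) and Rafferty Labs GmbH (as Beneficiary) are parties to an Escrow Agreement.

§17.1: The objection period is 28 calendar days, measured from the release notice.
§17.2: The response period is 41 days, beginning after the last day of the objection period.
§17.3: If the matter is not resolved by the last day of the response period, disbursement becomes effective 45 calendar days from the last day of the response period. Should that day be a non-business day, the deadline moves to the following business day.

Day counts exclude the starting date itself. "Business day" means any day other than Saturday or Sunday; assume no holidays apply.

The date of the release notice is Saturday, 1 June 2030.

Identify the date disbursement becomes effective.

23 September 2030

The last day of the objection period: 1 June 2030 + 28 days = 29 June 2030.
The last day of the response period: 29 June 2030 + 41 days = 9 August 2030.
Adding 45 calendar days to 9 August 2030 gives 23 September 2030, which is the date disbursement becomes effective. 23 September 2030 is a Monday, so no roll-forward applies.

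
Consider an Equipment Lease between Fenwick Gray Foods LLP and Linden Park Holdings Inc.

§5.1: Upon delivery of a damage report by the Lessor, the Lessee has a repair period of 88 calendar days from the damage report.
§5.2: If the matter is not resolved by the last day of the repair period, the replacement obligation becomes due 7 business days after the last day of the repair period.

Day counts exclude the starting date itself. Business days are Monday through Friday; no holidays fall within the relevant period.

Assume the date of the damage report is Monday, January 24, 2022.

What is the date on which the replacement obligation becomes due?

May 3, 2022

The last day of the repair period: January 24, 2022 + 88 days = April 22, 2022.
The date on which the replacement obligation becomes due: 7 business days after Friday, April 22, 2022, skipping weekends — Apr 25, Apr 26, Apr 27, Apr 28, Apr 29, May 2, May 3 — lands on Tuesday, May 3, 2022.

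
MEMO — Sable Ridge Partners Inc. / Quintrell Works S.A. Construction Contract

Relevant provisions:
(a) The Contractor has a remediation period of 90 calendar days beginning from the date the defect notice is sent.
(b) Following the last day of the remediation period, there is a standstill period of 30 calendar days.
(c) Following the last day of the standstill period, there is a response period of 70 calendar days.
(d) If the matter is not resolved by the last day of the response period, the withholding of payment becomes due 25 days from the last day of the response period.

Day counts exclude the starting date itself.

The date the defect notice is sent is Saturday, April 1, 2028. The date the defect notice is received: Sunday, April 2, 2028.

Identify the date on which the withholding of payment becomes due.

November 2, 2028

Adding 90 calendar days to April 1, 2028 gives June 30, 2028, which is the last day of the remediation period.
The last day of the standstill period: 30 calendar days after June 30, 2028 is July 30, 2028.
Adding 70 calendar days to July 30, 2028 gives October 8, 2028, which is the last day of the response period.
The date on which the withholding of payment becomes due: 25 calendar days after October 8, 2028 is November 2, 2028.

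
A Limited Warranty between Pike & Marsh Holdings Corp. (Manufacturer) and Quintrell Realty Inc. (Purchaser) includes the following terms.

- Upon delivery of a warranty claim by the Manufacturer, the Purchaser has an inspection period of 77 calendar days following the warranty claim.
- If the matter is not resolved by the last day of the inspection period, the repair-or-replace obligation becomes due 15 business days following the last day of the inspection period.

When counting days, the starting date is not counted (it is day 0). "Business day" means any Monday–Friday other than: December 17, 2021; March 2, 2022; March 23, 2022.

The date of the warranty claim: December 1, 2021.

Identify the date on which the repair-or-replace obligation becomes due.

March 10, 2022

Adding 77 calendar days to December 1, 2021 gives February 16, 2022, which is the last day of the inspection period.
From Wednesday, February 16, 2022, 15 business days (Feb 17, Feb 18, Feb 21, Feb 22, …, Mar 8, Mar 9, Mar 10, skipping weekends and the listed holiday on Mar 2) brings us to Thursday, March 10, 2022, which is the date on which the repair-or-replace obligation becomes due.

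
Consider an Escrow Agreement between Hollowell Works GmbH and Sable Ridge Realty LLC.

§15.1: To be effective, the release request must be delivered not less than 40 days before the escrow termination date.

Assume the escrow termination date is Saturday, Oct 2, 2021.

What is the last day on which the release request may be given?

Oct 2, 2021 minus 40 days is Aug 23, 2021.

Aug 23, 2021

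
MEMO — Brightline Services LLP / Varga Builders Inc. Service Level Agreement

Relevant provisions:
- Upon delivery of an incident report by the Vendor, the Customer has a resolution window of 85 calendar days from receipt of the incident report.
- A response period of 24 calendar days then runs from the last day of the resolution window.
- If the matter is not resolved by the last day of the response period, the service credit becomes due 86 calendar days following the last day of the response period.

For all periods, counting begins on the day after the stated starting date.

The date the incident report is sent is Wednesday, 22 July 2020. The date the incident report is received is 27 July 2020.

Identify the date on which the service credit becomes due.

7 February 2021

The last day of the resolution window: 27 July 2020 + 85 days = 20 October 2020.
Adding 24 calendar days to 20 October 2020 gives 13 November 2020, which is the last day of the response period.
Adding 86 calendar days to 13 November 2020 gives 7 February 2021, which is the date on which the service credit becomes due.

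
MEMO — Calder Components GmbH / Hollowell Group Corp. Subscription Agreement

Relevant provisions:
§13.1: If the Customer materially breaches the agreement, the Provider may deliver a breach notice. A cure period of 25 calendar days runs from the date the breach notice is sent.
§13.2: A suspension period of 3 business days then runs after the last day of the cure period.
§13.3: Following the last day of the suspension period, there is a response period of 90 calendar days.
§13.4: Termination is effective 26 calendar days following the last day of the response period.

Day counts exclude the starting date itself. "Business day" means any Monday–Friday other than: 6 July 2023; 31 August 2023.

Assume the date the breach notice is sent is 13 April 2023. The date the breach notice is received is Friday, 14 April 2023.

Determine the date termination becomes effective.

The last day of the cure period: 13 April 2023 + 25 days = 8 May 2023.
The last day of the suspension period: 3 business days after Monday, 8 May 2023, skipping weekends — May 9, May 10, May 11 — lands on Thursday, 11 May 2023.
Adding 90 calendar days to 11 May 2023 gives 9 August 2023, which is the last day of the response period.
Adding 26 calendar days to 9 August 2023 gives 4 September 2023, which is the date termination becomes effective.

4 September 2023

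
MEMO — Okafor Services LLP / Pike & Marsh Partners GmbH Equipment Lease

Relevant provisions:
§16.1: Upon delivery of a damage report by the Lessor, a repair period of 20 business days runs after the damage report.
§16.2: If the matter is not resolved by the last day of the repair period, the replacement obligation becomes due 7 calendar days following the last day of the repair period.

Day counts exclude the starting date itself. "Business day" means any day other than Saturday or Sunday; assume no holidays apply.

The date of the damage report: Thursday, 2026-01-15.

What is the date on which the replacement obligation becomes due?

The last day of the repair period: 20 business days after Thursday, 2026-01-15, skipping weekends — Jan 16, Jan 19, Jan 20, Jan 21, …, Feb 10, Feb 11, Feb 12 — lands on Thursday, 2026-02-12.
The date on which the replacement obligation becomes due: 2026-02-12 + 7 days = 2026-02-19.

2026-02-19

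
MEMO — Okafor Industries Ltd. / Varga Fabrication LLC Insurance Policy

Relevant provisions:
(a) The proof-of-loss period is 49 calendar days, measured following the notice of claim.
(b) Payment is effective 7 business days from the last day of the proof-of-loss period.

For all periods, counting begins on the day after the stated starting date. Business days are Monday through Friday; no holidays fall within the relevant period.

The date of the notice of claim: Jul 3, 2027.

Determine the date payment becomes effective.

Aug 31, 2027

Adding 49 calendar days to Jul 3, 2027 gives Aug 21, 2027, which is the last day of the proof-of-loss period.
The date payment becomes effective: counting 7 business days from Saturday, Aug 21, 2027 (Aug 23, Aug 24, Aug 25, Aug 26, Aug 27, Aug 30, Aug 31, skipping weekends) reaches Tuesday, Aug 31, 2027.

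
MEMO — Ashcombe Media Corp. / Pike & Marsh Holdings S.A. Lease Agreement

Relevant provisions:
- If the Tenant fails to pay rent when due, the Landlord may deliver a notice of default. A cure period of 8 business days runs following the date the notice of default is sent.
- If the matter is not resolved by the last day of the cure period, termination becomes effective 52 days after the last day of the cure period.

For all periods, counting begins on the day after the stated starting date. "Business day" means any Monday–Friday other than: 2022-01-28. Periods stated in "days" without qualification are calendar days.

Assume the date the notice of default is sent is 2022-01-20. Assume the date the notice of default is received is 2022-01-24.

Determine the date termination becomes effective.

The last day of the cure period: counting 8 business days from Thursday, 2022-01-20 (Jan 21, Jan 24, Jan 25, Jan 26, Jan 27, Jan 31, Feb 1, Feb 2, skipping weekends and the listed holiday on Jan 28) reaches Wednesday, 2022-02-02.
The date termination becomes effective: 2022-02-02 + 52 days = 2022-03-26.

2022-03-26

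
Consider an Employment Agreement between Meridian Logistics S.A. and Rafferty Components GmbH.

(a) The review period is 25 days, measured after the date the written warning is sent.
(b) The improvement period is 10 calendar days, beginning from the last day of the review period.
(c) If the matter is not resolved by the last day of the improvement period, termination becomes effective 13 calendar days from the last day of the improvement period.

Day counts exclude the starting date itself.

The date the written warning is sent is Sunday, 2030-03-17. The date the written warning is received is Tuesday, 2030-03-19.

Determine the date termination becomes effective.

The last day of the review period: 25 calendar days after 2030-03-17 is 2030-04-11.
Adding 10 calendar days to 2030-04-11 gives 2030-04-21, which is the last day of the improvement period.
The date termination becomes effective: 13 calendar days after 2030-04-21 is 2030-05-04.

2030-05-04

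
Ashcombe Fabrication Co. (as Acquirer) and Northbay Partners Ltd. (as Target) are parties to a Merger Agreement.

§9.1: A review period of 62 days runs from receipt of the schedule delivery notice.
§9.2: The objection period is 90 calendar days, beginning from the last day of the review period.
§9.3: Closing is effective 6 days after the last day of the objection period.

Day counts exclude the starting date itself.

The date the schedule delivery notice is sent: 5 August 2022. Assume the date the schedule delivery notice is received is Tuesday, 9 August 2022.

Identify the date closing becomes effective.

14 January 2023

The last day of the review period: 62 calendar days after 9 August 2022 is 10 October 2022.
The last day of the objection period: 10 October 2022 + 90 days = 8 January 2023.
The date closing becomes effective: 6 calendar days after 8 January 2023 is 14 January 2023.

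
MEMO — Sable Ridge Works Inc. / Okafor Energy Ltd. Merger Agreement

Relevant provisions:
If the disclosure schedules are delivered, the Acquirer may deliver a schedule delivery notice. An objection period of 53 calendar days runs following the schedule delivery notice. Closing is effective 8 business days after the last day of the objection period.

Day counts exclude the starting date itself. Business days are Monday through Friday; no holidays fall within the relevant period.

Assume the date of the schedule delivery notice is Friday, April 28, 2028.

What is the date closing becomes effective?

The last day of the objection period: April 28, 2028 + 53 days = June 20, 2028.
The date closing becomes effective: 8 business days after Tuesday, June 20, 2028, skipping weekends — Jun 21, Jun 22, Jun 23, Jun 26, Jun 27, Jun 28, Jun 29, Jun 30 — lands on Friday, June 30, 2028.

June 30, 2028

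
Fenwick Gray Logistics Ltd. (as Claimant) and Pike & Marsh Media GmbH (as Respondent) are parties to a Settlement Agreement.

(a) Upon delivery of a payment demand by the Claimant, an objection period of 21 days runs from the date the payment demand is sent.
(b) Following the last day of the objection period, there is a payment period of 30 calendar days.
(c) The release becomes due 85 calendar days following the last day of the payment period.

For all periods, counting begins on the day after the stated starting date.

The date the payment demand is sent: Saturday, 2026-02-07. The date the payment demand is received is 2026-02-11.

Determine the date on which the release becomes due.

Adding 21 calendar days to 2026-02-07 gives 2026-02-28, which is the last day of the objection period.
Adding 30 calendar days to 2026-02-28 gives 2026-03-30, which is the last day of the payment period.
Adding 85 calendar days to 2026-03-30 gives 2026-06-23, which is the date on which the release becomes due.

2026-06-23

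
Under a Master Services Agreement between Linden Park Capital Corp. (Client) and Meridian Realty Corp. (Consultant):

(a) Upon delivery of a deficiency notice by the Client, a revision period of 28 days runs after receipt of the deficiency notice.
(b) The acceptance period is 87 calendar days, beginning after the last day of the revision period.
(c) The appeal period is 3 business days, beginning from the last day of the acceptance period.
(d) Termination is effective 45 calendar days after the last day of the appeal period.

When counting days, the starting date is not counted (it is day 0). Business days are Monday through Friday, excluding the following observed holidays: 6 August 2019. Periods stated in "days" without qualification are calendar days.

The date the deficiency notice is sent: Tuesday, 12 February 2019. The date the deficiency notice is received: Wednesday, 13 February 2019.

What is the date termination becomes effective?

27 July 2019

The last day of the revision period: 13 February 2019 + 28 days = 13 March 2019.
Adding 87 calendar days to 13 March 2019 gives 8 June 2019, which is the last day of the acceptance period.
The last day of the appeal period: 3 business days after Saturday, 8 June 2019, skipping weekends — Jun 10, Jun 11, Jun 12 — lands on Wednesday, 12 June 2019.
Adding 45 calendar days to 12 June 2019 gives 27 July 2019, which is the date termination becomes effective.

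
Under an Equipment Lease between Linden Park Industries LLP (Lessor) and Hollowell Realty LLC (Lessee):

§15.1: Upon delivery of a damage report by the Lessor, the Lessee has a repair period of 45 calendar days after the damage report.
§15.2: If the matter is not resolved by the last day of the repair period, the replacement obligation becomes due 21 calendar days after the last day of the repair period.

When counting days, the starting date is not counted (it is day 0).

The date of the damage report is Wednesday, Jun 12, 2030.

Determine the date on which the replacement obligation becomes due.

Adding 45 calendar days to Jun 12, 2030 gives Jul 27, 2030, which is the last day of the repair period.
The date on which the replacement obligation becomes due: 21 calendar days after Jul 27, 2030 is Aug 17, 2030.

Aug 17, 2030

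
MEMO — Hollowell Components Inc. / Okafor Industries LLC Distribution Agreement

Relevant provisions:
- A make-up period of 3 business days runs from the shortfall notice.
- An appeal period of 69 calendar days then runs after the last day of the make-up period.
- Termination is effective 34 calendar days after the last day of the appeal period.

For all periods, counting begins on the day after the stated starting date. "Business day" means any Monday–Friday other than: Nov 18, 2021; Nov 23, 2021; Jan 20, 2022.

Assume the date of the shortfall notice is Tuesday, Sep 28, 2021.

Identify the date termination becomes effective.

The last day of the make-up period: 3 business days after Tuesday, Sep 28, 2021, skipping weekends — Sep 29, Sep 30, Oct 1 — lands on Friday, Oct 1, 2021.
The last day of the appeal period: Oct 1, 2021 + 69 days = Dec 9, 2021.
The date termination becomes effective: 34 calendar days after Dec 9, 2021 is Jan 12, 2022.

Jan 12, 2022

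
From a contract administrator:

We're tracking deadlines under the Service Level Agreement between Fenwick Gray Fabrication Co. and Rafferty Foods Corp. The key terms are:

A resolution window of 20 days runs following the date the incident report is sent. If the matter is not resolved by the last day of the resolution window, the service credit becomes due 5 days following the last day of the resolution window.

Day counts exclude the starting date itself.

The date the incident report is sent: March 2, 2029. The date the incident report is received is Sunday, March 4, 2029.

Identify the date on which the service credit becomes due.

Adding 20 calendar days to March 2, 2029 gives March 22, 2029, which is the last day of the resolution window.
Adding 5 calendar days to March 22, 2029 gives March 27, 2029, which is the date on which the service credit becomes due.

March 27, 2029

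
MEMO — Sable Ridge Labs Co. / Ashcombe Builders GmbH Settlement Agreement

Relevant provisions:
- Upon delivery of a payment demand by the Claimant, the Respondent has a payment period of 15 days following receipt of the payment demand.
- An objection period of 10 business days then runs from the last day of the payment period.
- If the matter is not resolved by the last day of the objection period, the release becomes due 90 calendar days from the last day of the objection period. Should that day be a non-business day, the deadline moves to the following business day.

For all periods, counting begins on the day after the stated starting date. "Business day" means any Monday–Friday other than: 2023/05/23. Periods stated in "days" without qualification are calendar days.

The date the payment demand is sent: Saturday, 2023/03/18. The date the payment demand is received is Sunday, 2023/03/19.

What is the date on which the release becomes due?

2023/07/17

Adding 15 calendar days to 2023/03/19 gives 2023/04/03, which is the last day of the payment period.
The last day of the objection period: counting 10 business days from Monday, 2023/04/03 (Apr 4, Apr 5, Apr 6, Apr 7, Apr 10, Apr 11, Apr 12, Apr 13, Apr 14, Apr 17, skipping weekends) reaches Monday, 2023/04/17.
Adding 90 calendar days to 2023/04/17 gives 2023/07/16, which is the date on which the release becomes due. That falls on a Sunday, so it rolls to the next business day, Monday, 2023/07/17.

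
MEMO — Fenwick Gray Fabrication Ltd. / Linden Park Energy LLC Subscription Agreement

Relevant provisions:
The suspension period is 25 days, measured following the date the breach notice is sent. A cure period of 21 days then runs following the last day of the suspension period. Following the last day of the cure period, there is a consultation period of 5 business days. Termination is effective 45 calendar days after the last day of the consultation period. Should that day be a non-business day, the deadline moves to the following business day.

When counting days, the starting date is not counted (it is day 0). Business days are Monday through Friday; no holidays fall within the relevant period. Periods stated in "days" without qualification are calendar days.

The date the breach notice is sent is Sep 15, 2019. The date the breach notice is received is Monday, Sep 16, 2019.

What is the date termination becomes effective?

The last day of the suspension period: Sep 15, 2019 + 25 days = Oct 10, 2019.
The last day of the cure period: 21 calendar days after Oct 10, 2019 is Oct 31, 2019.
From Thursday, Oct 31, 2019, 5 business days (Nov 1, Nov 4, Nov 5, Nov 6, Nov 7, skipping weekends) brings us to Thursday, Nov 7, 2019, which is the last day of the consultation period.
The date termination becomes effective: 45 calendar days after Nov 7, 2019 is Dec 22, 2019. That falls on a Sunday, so it rolls to the next business day, Monday, Dec 23, 2019.

Dec 23, 2019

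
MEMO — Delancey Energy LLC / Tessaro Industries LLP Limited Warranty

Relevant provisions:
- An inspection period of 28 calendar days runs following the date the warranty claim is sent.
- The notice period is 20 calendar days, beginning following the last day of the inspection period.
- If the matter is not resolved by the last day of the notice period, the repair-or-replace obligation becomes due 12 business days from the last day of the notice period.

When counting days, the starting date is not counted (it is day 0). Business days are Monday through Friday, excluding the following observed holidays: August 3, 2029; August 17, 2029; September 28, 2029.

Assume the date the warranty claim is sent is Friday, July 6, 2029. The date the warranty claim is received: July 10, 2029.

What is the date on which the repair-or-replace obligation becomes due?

The last day of the inspection period: 28 calendar days after July 6, 2029 is August 3, 2029.
The last day of the notice period: 20 calendar days after August 3, 2029 is August 23, 2029.
The date on which the repair-or-replace obligation becomes due: 12 business days after Thursday, August 23, 2029, skipping weekends — Aug 24, Aug 27, Aug 28, Aug 29, …, Sep 6, Sep 7, Sep 10 — lands on Monday, September 10, 2029.

September 10, 2029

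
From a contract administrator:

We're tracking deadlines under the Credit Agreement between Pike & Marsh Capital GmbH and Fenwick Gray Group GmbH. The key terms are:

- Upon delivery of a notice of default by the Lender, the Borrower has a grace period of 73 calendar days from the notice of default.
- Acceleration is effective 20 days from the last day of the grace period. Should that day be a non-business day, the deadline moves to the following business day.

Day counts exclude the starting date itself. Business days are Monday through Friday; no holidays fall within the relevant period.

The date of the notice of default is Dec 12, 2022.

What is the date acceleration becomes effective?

Mar 15, 2023

The last day of the grace period: Dec 12, 2022 + 73 days = Feb 23, 2023.
The date acceleration becomes effective: Feb 23, 2023 + 20 days = Mar 15, 2023. Mar 15, 2023 is a Wednesday, so no roll-forward applies.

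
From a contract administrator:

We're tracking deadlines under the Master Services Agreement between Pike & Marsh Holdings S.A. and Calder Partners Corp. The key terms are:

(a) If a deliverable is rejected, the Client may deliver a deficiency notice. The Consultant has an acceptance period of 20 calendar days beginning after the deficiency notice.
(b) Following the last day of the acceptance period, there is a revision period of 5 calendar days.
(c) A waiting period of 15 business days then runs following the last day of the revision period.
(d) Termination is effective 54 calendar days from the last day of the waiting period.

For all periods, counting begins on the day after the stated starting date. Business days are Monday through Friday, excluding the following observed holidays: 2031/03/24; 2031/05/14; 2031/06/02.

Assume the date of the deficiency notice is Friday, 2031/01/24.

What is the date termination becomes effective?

Adding 20 calendar days to 2031/01/24 gives 2031/02/13, which is the last day of the acceptance period.
Adding 5 calendar days to 2031/02/13 gives 2031/02/18, which is the last day of the revision period.
The last day of the waiting period: 15 business days after Tuesday, 2031/02/18, skipping weekends — Feb 19, Feb 20, Feb 21, Feb 24, …, Mar 7, Mar 10, Mar 11 — lands on Tuesday, 2031/03/11.
The date termination becomes effective: 2031/03/11 + 54 days = 2031/05/04.

2031/05/04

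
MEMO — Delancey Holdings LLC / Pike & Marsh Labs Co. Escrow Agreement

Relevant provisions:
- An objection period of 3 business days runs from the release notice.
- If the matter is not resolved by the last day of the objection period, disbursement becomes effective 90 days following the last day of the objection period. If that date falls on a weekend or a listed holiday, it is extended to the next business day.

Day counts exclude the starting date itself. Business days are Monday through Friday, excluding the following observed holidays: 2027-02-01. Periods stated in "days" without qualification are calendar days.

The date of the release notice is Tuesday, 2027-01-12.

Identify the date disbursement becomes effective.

2027-04-15

The last day of the objection period: counting 3 business days from Tuesday, 2027-01-12 (Jan 13, Jan 14, Jan 15, skipping weekends) reaches Friday, 2027-01-15.
The date disbursement becomes effective: 2027-01-15 + 90 days = 2027-04-15. 2027-04-15 is a Thursday and is not a listed holiday, so no roll-forward applies.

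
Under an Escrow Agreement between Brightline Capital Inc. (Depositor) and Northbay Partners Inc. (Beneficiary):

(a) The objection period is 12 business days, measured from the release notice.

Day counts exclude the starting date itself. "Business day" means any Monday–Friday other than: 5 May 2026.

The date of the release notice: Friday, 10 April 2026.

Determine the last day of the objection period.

28 April 2026

From Friday, 10 April 2026, 12 business days (Apr 13, Apr 14, Apr 15, Apr 16, …, Apr 24, Apr 27, Apr 28, skipping weekends) brings us to Tuesday, 28 April 2026, which is the last day of the objection period.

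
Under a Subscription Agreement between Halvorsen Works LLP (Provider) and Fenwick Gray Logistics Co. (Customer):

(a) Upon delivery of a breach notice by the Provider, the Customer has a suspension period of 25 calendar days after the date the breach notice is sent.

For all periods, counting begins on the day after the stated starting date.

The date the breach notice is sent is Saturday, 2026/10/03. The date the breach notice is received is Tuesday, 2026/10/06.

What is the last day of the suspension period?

The last day of the suspension period: 2026/10/03 + 25 days = 2026/10/28.

2026/10/28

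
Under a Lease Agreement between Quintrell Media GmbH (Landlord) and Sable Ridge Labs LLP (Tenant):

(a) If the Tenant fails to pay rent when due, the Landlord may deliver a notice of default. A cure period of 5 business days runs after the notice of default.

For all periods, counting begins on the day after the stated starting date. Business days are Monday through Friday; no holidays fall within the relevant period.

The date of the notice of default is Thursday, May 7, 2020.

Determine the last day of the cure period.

From Thursday, May 7, 2020, 5 business days (May 8, May 11, May 12, May 13, May 14, skipping weekends) brings us to Thursday, May 14, 2020, which is the last day of the cure period.

May 14, 2020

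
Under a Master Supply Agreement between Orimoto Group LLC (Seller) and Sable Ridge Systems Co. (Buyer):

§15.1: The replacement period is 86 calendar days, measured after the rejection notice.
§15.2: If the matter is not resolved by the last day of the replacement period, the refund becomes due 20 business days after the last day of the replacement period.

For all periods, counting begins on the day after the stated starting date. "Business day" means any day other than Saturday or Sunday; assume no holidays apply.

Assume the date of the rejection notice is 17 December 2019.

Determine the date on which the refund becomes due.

9 April 2020

Adding 86 calendar days to 17 December 2019 gives 12 March 2020, which is the last day of the replacement period.
The date on which the refund becomes due: counting 20 business days from Thursday, 12 March 2020 (Mar 13, Mar 16, Mar 17, Mar 18, …, Apr 7, Apr 8, Apr 9, skipping weekends) reaches Thursday, 9 April 2020.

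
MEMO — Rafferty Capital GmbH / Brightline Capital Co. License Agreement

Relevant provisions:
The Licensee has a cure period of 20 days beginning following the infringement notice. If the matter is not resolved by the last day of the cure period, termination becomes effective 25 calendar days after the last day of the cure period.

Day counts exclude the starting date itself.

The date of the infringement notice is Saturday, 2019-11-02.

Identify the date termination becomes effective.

2019-12-17

Adding 20 calendar days to 2019-11-02 gives 2019-11-22, which is the last day of the cure period.
The date termination becomes effective: 25 calendar days after 2019-11-22 is 2019-12-17.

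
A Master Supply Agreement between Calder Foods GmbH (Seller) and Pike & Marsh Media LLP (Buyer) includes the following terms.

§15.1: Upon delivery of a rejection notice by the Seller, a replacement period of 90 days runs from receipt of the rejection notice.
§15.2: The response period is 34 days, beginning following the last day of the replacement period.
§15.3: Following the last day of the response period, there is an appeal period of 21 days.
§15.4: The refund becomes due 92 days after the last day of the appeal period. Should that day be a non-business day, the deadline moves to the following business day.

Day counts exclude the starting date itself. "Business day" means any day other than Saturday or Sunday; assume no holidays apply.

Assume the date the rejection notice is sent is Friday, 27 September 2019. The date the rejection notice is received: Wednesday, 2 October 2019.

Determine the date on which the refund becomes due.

26 May 2020

Adding 90 calendar days to 2 October 2019 gives 31 December 2019, which is the last day of the replacement period.
The last day of the response period: 34 calendar days after 31 December 2019 is 3 February 2020.
Adding 21 calendar days to 3 February 2020 gives 24 February 2020, which is the last day of the appeal period.
The date on which the refund becomes due: 24 February 2020 + 92 days = 26 May 2020. 26 May 2020 is a Tuesday, so no roll-forward applies.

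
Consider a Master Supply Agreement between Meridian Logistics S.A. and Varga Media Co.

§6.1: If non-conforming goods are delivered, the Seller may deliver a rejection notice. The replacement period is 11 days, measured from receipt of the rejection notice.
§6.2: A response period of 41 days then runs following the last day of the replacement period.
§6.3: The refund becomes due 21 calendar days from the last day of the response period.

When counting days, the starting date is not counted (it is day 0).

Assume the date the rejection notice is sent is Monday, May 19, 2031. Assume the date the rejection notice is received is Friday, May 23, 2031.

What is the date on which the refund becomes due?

The last day of the replacement period: 11 calendar days after May 23, 2031 is Jun 3, 2031.
Adding 41 calendar days to Jun 3, 2031 gives Jul 14, 2031, which is the last day of the response period.
The date on which the refund becomes due: 21 calendar days after Jul 14, 2031 is Aug 4, 2031.

Aug 4, 2031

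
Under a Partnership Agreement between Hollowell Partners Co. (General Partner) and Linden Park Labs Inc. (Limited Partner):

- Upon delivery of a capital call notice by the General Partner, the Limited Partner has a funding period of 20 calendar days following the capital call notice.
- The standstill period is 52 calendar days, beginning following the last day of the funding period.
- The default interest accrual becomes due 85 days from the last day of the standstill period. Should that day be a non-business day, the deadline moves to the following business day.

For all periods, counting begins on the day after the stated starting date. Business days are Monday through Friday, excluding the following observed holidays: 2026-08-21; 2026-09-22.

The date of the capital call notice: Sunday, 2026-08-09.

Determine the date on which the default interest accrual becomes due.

2027-01-13

The last day of the funding period: 20 calendar days after 2026-08-09 is 2026-08-29.
Adding 52 calendar days to 2026-08-29 gives 2026-10-20, which is the last day of the standstill period.
Adding 85 calendar days to 2026-10-20 gives 2027-01-13, which is the date on which the default interest accrual becomes due. 2027-01-13 is a Wednesday and is not a listed holiday, so no roll-forward applies.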